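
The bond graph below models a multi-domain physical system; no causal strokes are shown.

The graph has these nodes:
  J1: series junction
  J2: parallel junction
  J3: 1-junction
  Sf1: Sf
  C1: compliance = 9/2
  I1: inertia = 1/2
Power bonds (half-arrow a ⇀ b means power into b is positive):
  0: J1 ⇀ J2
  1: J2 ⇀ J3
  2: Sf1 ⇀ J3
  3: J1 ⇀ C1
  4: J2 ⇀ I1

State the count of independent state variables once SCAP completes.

2  (C1, I1 all integral)

bond 2 →Sf1  (Sf1 fixes flow; stroke at Sf1)
bond 1 →J3  (1-jn J3 has f-setter on 2)
bond 3 →J1  (C1 outputs effort q/C1)
bond 0 →J2  (J1 needs exactly one f-in)
bond 4 →I1  (J2 effort already set via bond 0)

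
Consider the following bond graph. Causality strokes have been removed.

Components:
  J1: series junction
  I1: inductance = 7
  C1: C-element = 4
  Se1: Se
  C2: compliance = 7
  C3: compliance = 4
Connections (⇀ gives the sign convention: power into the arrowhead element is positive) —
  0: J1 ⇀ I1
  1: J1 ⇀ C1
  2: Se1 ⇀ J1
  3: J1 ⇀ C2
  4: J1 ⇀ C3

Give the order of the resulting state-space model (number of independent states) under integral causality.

4  (C1, C2, C3, I1 all integral)

#2 stroke→J1  (Se1: effort source, stroke at far end)
#0 stroke→I1  (I1 integral (f out))
#1 stroke→J1  (1-jn J1 has f-setter on 0)
#3 stroke→J1  (J1 flow already set via bond 0)
#4 stroke→J1  (common-f at J1 fixed by 0)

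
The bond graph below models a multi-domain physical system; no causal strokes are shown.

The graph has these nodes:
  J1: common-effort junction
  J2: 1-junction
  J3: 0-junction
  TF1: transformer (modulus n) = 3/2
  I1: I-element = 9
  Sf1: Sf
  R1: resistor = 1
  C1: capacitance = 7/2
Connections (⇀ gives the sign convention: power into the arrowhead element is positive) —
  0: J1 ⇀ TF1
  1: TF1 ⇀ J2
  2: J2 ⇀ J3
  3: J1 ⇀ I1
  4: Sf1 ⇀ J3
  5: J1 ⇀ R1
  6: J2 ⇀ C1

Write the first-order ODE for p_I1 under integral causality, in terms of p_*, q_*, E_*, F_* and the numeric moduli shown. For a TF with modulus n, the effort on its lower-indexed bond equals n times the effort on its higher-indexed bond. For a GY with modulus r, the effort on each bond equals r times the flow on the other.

#4 stroke→Sf1  (source Sf1 imposes f)
#2 stroke→J3  (J3: last free bond brings effort in)
#1 stroke→J2  (J2: bond 2 brought flow, rest push out)
#6 stroke→J2  (common-f at J2 fixed by 2)
#0 stroke→TF1  (TF1 one-in-one-out from 1)
#3 stroke→I1  (I1: I, integral causality)
#5 stroke→J1  (closing 0-jn rule on J1)

dp_I1/dt = 2*F_Sf1/3 - p_I1/9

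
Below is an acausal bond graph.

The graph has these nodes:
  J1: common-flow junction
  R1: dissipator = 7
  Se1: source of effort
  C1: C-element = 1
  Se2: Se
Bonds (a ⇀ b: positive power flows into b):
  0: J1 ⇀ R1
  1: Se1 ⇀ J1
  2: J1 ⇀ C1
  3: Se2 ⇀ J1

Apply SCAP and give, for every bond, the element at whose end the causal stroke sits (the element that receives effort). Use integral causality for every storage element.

b1 |J1  (Se1: effort source, stroke at far end)
b3 |J1  (Se2 fixes effort; stroke away)
b2 |J1  (C1: C, integral causality)
b0 |R1  (J1 needs exactly one f-in)

bond 0 →R1
bond 1 →J1
bond 2 →J1
bond 3 →J1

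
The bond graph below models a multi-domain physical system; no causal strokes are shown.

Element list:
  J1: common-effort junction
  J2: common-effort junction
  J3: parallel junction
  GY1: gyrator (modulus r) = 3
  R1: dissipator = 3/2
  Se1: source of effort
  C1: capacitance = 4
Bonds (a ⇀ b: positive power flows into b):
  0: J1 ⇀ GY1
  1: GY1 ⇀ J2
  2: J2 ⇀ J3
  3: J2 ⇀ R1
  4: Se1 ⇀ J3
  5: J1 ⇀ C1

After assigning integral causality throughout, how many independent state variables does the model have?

1  (C1 all integral)

#4 |J3  (Se1: effort source, stroke at far end)
#2 |J2  (J3 effort already set via bond 4)
#1 |GY1  (J2: bond 2 brought effort, rest push out)
#3 |R1  (0-jn J2 has e-setter on 2)
#0 |GY1  (GY1: gyrator matches bond 1)
#5 |J1  (J1 needs exactly one e-in)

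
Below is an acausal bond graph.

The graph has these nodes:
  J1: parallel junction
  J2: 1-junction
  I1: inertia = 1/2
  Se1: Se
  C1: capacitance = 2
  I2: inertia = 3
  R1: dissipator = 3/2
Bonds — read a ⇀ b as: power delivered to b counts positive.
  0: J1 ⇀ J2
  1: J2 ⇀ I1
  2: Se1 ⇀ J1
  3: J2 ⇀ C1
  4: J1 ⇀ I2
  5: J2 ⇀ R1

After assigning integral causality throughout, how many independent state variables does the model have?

3  (C1, I1, I2 all integral)

#2 |J1  (Se1 fixes effort; stroke away)
#0 |J2  (common-e at J1 fixed by 2)
#4 |I2  (J1 effort already set via bond 2)
#1 |I1  (prefer integral on I1)
#3 |J2  (J2: bond 1 brought flow, rest push out)
#5 |J2  (1-jn J2 has f-setter on 1)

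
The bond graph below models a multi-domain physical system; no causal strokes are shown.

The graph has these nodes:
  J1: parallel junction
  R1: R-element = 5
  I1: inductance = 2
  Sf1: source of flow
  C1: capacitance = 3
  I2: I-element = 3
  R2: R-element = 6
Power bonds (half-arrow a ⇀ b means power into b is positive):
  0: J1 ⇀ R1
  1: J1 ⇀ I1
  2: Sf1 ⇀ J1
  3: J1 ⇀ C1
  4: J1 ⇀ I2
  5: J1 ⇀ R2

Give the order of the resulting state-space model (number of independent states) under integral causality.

#2 stroke→Sf1  (Sf1 (Sf) sets flow on bond)
#1 stroke→I1  (I1 integral (f out))
#3 stroke→J1  (C1 outputs effort q/C1)
#0 stroke→R1  (J1 effort already set via bond 3)
#4 stroke→I2  (common-e at J1 fixed by 3)
#5 stroke→R2  (0-jn J1 has e-setter on 3)

3  (C1, I1, I2 all integral)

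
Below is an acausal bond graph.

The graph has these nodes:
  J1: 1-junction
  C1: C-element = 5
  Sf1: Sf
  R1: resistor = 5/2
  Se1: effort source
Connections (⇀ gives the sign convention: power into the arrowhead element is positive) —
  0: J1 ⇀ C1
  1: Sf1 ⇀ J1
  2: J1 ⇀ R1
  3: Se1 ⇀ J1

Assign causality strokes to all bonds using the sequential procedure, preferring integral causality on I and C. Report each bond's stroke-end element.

b1 stroke→Sf1  (Sf1: flow source, stroke at near end)
b3 stroke→J1  (Se1 fixes effort; stroke away)
b0 stroke→J1  (J1: bond 1 brought flow, rest push out)
b2 stroke→J1  (J1: bond 1 brought flow, rest push out)

bond 0 stroke at J1
bond 1 stroke at Sf1
bond 2 stroke at J1
bond 3 stroke at J1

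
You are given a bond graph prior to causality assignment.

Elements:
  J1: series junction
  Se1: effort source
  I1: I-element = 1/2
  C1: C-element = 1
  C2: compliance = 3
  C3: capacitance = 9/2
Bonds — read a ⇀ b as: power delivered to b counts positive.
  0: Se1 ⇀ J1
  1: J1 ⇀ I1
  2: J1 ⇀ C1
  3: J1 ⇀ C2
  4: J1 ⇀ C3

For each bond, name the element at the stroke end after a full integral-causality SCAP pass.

#0 stroke→J1
#1 stroke→I1
#2 stroke→J1
#3 stroke→J1
#4 stroke→J1

#0 stroke→J1  (source Se1 imposes e)
#1 stroke→I1  (prefer integral on I1)
#2 stroke→J1  (J1: bond 1 brought flow, rest push out)
#3 stroke→J1  (J1: bond 1 brought flow, rest push out)
#4 stroke→J1  (J1: bond 1 brought flow, rest push out)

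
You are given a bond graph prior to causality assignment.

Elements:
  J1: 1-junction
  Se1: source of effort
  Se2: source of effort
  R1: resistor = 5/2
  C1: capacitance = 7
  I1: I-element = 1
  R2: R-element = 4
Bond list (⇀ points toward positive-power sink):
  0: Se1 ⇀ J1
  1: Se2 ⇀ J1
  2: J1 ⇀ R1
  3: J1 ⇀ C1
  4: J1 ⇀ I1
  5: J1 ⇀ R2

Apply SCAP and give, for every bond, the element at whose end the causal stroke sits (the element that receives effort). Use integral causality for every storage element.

b0 stroke at J1  (Se1 fixes effort; stroke away)
b1 stroke at J1  (Se2 fixes effort; stroke away)
b3 stroke at J1  (C1 outputs effort q/C1)
b4 stroke at I1  (I1: I, integral causality)
b2 stroke at J1  (J1: bond 4 brought flow, rest push out)
b5 stroke at J1  (1-jn J1 has f-setter on 4)

b0 stroke at J1
b1 stroke at J1
b2 stroke at J1
b3 stroke at J1
b4 stroke at I1
b5 stroke at J1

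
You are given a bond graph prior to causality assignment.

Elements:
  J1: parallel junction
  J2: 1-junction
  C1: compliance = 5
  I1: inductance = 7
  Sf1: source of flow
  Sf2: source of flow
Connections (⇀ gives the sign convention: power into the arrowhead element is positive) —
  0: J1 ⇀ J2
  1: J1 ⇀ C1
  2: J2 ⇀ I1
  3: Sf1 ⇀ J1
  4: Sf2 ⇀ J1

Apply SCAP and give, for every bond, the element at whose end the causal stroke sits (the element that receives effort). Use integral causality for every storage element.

b0 →J2
b1 →J1
b2 →I1
b3 →Sf1
b4 →Sf2

bond 3 stroke→Sf1  (Sf1 fixes flow; stroke at Sf1)
bond 4 stroke→Sf2  (Sf2: flow source, stroke at near end)
bond 1 stroke→J1  (C1 integral (e out))
bond 0 stroke→J2  (common-e at J1 fixed by 1)
bond 2 stroke→I1  (closing 1-jn rule on J2)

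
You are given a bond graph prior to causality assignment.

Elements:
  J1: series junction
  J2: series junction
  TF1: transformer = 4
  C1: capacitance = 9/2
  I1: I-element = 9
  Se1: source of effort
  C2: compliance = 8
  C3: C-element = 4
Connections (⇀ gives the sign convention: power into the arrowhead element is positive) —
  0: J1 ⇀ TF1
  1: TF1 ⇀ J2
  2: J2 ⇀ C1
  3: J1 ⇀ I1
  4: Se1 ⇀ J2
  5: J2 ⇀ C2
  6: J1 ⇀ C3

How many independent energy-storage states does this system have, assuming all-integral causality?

b4 →J2  (source Se1 imposes e)
b2 →J2  (prefer integral on C1)
b3 →I1  (I1 outputs flow p/I1)
b0 →J1  (J1 flow already set via bond 3)
b6 →J1  (1-jn J1 has f-setter on 3)
b1 →TF1  (TF1 one-in-one-out from 0)
b5 →J2  (common-f at J2 fixed by 1)

4  (C1, C2, C3, I1 all integral)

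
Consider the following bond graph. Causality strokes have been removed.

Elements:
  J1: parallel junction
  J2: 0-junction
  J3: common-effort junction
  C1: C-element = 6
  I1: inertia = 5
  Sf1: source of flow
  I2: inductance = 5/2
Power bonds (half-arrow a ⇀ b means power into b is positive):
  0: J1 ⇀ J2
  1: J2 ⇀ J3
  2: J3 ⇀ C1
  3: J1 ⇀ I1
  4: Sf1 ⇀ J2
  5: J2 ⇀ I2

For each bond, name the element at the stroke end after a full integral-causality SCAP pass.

β0 →J1
β1 →J2
β2 →J3
β3 →I1
β4 →Sf1
β5 →I2

β4 stroke→Sf1  (Sf1: flow source, stroke at near end)
β2 stroke→J3  (C1 outputs effort q/C1)
β1 stroke→J2  (J3 effort already set via bond 2)
β0 stroke→J1  (J2: bond 1 brought effort, rest push out)
β5 stroke→I2  (common-e at J2 fixed by 1)
β3 stroke→I1  (J1: bond 0 brought effort, rest push out)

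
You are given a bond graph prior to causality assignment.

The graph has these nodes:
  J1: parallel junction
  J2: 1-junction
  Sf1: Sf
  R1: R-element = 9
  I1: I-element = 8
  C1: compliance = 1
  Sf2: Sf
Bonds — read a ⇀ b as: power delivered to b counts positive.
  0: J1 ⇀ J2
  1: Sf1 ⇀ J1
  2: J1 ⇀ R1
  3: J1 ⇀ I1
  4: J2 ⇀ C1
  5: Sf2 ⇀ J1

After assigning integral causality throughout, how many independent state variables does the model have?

2  (C1, I1 all integral)

b1 stroke→Sf1  (Sf1: flow source, stroke at near end)
b5 stroke→Sf2  (Sf2 (Sf) sets flow on bond)
b3 stroke→I1  (I1: I, integral causality)
b4 stroke→J2  (prefer integral on C1)
b0 stroke→J1  (only one flow-in slot at J2)
b2 stroke→R1  (J1: bond 0 brought effort, rest push out)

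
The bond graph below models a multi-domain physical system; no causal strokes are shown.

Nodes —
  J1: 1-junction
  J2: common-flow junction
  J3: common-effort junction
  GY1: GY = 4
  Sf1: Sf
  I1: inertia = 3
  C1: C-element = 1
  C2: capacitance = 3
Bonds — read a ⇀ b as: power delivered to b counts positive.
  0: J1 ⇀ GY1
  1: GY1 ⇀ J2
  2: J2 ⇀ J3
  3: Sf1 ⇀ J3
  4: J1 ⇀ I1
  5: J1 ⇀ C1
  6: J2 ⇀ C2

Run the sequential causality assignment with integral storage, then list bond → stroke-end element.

b3 stroke→Sf1  (Sf1 fixes flow; stroke at Sf1)
b2 stroke→J3  (closing 0-jn rule on J3)
b1 stroke→J2  (1-jn J2 has f-setter on 2)
b6 stroke→J2  (J2 flow already set via bond 2)
b0 stroke→J1  (through GY1, causality inverts; strokes same side of GY1)
b4 stroke→I1  (I1 outputs flow p/I1)
b5 stroke→J1  (J1 flow already set via bond 4)

#0 stroke at J1
#1 stroke at J2
#2 stroke at J3
#3 stroke at Sf1
#4 stroke at I1
#5 stroke at J1
#6 stroke at J2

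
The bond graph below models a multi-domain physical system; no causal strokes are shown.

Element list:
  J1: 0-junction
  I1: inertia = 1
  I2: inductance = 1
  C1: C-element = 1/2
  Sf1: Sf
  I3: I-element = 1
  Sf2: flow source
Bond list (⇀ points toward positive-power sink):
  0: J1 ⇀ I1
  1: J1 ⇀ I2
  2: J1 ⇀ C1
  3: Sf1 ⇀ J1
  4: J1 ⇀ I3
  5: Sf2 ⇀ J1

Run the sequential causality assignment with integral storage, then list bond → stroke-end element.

#3 stroke→Sf1  (Sf1 fixes flow; stroke at Sf1)
#5 stroke→Sf2  (Sf2 fixes flow; stroke at Sf2)
#0 stroke→I1  (I1 integral (f out))
#1 stroke→I2  (I2: I, integral causality)
#2 stroke→J1  (C1 outputs effort q/C1)
#4 stroke→I3  (J1 effort already set via bond 2)

b0 stroke→I1
b1 stroke→I2
b2 stroke→J1
b3 stroke→Sf1
b4 stroke→I3
b5 stroke→Sf2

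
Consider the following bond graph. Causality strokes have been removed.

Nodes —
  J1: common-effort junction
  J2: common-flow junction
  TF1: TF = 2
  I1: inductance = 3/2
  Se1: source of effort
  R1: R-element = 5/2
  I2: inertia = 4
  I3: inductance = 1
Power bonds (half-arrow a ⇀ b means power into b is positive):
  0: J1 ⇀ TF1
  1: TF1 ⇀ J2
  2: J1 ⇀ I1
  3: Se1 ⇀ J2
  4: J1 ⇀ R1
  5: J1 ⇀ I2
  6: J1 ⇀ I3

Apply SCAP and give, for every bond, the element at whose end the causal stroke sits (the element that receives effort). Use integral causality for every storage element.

#3 stroke→J2  (source Se1 imposes e)
#1 stroke→TF1  (J2 needs exactly one f-in)
#0 stroke→J1  (TF1 one-in-one-out from 1)
#2 stroke→I1  (J1: bond 0 brought effort, rest push out)
#4 stroke→R1  (J1: bond 0 brought effort, rest push out)
#5 stroke→I2  (J1 effort already set via bond 0)
#6 stroke→I3  (J1 effort already set via bond 0)

#0 →J1
#1 →TF1
#2 →I1
#3 →J2
#4 →R1
#5 →I2
#6 →I3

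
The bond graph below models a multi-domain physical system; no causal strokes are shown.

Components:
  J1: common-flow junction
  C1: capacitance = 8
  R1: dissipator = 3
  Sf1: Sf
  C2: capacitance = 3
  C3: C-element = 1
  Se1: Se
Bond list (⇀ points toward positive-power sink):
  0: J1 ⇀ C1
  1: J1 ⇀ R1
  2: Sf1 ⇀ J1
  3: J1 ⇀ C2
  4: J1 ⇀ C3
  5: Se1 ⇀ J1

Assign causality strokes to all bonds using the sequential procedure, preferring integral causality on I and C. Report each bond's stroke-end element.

b2 stroke at Sf1  (source Sf1 imposes f)
b5 stroke at J1  (Se1: effort source, stroke at far end)
b0 stroke at J1  (1-jn J1 has f-setter on 2)
b1 stroke at J1  (common-f at J1 fixed by 2)
b3 stroke at J1  (J1 flow already set via bond 2)
b4 stroke at J1  (J1: bond 2 brought flow, rest push out)

bond 0 |J1
bond 1 |J1
bond 2 |Sf1
bond 3 |J1
bond 4 |J1
bond 5 |J1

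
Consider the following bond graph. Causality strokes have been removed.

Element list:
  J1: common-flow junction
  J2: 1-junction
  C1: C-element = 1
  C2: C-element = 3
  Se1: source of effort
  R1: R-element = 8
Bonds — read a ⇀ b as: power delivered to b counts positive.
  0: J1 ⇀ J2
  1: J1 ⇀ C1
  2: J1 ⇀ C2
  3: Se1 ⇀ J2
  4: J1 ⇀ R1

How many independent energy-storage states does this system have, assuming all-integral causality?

β3 →J2  (Se1 fixes effort; stroke away)
β0 →J1  (closing 1-jn rule on J2)
β1 →J1  (prefer integral on C1)
β2 →J1  (C2: C, integral causality)
β4 →R1  (closing 1-jn rule on J1)

2  (C1, C2 all integral)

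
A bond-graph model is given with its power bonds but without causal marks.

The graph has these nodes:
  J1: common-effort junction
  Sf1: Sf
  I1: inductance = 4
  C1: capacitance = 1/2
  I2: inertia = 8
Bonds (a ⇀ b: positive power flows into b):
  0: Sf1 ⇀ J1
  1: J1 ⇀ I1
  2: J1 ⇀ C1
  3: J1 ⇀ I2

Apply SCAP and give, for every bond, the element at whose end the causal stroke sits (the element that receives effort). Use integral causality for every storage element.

b0 →Sf1  (source Sf1 imposes f)
b1 →I1  (prefer integral on I1)
b2 →J1  (prefer integral on C1)
b3 →I2  (J1 effort already set via bond 2)

b0 |Sf1
b1 |I1
b2 |J1
b3 |I2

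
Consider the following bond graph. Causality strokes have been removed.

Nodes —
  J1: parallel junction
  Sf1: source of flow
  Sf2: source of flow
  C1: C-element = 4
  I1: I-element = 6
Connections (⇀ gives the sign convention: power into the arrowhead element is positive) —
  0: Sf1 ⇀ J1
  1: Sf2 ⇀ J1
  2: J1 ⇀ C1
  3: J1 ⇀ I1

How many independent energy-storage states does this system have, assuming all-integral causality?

b0 stroke at Sf1  (Sf1 fixes flow; stroke at Sf1)
b1 stroke at Sf2  (source Sf2 imposes f)
b2 stroke at J1  (C1 integral (e out))
b3 stroke at I1  (common-e at J1 fixed by 2)

2  (C1, I1 all integral)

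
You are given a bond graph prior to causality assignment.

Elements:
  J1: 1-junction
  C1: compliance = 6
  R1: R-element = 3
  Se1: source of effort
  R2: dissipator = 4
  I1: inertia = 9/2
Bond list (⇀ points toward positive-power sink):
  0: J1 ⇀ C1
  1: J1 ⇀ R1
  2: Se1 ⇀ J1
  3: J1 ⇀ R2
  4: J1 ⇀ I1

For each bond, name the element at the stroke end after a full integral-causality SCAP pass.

b0 stroke→J1
b1 stroke→J1
b2 stroke→J1
b3 stroke→J1
b4 stroke→I1

b2 →J1  (Se1 (Se) sets effort on bond)
b0 →J1  (C1 integral (e out))
b4 →I1  (I1 integral (f out))
b1 →J1  (1-jn J1 has f-setter on 4)
b3 →J1  (common-f at J1 fixed by 4)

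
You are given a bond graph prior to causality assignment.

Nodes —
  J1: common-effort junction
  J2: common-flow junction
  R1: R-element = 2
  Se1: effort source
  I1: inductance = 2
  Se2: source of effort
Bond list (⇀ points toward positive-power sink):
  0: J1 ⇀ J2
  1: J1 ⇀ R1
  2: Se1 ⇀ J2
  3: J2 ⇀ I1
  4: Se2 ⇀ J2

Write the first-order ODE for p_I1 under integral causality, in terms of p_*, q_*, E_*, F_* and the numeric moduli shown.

dp_I1/dt = E_Se1 + E_Se2 - p_I1

#2 stroke→J2  (Se1 (Se) sets effort on bond)
#4 stroke→J2  (Se2 fixes effort; stroke away)
#3 stroke→I1  (I1: I, integral causality)
#0 stroke→J2  (J2 flow already set via bond 3)
#1 stroke→J1  (J1: last free bond brings effort in)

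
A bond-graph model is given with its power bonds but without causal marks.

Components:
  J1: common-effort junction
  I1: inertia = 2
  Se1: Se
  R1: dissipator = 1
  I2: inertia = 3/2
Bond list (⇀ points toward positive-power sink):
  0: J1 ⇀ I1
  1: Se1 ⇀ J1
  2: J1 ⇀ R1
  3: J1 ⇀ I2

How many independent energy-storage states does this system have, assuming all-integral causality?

b1 stroke at J1  (source Se1 imposes e)
b0 stroke at I1  (common-e at J1 fixed by 1)
b2 stroke at R1  (J1 effort already set via bond 1)
b3 stroke at I2  (J1 effort already set via bond 1)

2  (I1, I2 all integral)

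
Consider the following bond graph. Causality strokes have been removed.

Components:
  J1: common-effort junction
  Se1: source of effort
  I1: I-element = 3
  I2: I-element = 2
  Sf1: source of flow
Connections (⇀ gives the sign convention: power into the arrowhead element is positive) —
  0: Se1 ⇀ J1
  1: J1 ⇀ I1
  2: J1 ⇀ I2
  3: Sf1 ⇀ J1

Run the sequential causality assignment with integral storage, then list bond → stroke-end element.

#0 stroke at J1  (Se1 fixes effort; stroke away)
#3 stroke at Sf1  (Sf1 fixes flow; stroke at Sf1)
#1 stroke at I1  (J1: bond 0 brought effort, rest push out)
#2 stroke at I2  (0-jn J1 has e-setter on 0)

#0 |J1
#1 |I1
#2 |I2
#3 |Sf1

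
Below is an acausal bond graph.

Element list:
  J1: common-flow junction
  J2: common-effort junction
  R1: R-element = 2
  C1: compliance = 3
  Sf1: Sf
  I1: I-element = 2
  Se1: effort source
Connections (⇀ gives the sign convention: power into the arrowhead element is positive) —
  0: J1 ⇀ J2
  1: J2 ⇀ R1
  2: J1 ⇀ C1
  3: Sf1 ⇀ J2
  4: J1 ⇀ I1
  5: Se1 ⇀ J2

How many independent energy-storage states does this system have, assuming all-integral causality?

2  (C1, I1 all integral)

bond 3 stroke at Sf1  (Sf1: flow source, stroke at near end)
bond 5 stroke at J2  (Se1 (Se) sets effort on bond)
bond 0 stroke at J1  (J2: bond 5 brought effort, rest push out)
bond 1 stroke at R1  (J2 effort already set via bond 5)
bond 2 stroke at J1  (C1 integral (e out))
bond 4 stroke at I1  (only one flow-in slot at J1)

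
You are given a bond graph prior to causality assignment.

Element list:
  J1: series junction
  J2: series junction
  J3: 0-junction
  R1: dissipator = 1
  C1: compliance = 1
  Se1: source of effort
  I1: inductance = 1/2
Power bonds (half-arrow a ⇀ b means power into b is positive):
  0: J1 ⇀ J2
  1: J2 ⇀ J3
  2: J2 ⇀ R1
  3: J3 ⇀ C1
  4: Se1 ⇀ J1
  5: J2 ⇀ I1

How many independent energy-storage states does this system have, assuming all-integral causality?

#4 |J1  (Se1 (Se) sets effort on bond)
#0 |J2  (only one flow-in slot at J1)
#3 |J3  (C1 outputs effort q/C1)
#1 |J2  (J3: bond 3 brought effort, rest push out)
#5 |I1  (I1 outputs flow p/I1)
#2 |J2  (1-jn J2 has f-setter on 5)

2  (C1, I1 all integral)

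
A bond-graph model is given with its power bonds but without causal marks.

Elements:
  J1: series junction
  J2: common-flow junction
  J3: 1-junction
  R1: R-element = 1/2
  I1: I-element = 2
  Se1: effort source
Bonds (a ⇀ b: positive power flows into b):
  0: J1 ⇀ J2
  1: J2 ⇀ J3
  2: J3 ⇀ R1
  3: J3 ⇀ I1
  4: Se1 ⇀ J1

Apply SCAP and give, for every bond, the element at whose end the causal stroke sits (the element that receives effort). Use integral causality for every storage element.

β4 stroke at J1  (Se1 (Se) sets effort on bond)
β0 stroke at J2  (closing 1-jn rule on J1)
β1 stroke at J3  (J2 needs exactly one f-in)
β3 stroke at I1  (prefer integral on I1)
β2 stroke at J3  (common-f at J3 fixed by 3)

b0 |J2
b1 |J3
b2 |J3
b3 |I1
b4 |J1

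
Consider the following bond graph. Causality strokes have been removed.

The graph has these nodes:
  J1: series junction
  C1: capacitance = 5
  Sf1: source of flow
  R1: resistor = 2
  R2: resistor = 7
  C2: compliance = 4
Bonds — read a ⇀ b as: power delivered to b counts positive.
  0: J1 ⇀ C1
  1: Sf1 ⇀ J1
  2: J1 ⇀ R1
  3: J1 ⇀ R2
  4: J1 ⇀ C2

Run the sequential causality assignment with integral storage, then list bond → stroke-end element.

bond 0 stroke at J1
bond 1 stroke at Sf1
bond 2 stroke at J1
bond 3 stroke at J1
bond 4 stroke at J1

β1 |Sf1  (Sf1: flow source, stroke at near end)
β0 |J1  (common-f at J1 fixed by 1)
β2 |J1  (1-jn J1 has f-setter on 1)
β3 |J1  (J1 flow already set via bond 1)
β4 |J1  (J1: bond 1 brought flow, rest push out)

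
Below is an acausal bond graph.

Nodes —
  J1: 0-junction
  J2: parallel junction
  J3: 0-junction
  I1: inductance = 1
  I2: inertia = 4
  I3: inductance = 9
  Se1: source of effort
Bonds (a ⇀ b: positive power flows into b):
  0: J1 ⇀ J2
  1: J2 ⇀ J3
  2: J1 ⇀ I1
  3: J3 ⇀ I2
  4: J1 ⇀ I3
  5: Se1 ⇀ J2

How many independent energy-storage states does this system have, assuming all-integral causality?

b5 →J2  (Se1: effort source, stroke at far end)
b0 →J1  (0-jn J2 has e-setter on 5)
b1 →J3  (common-e at J2 fixed by 5)
b3 →I2  (0-jn J3 has e-setter on 1)
b2 →I1  (common-e at J1 fixed by 0)
b4 →I3  (J1: bond 0 brought effort, rest push out)

3  (I1, I2, I3 all integral)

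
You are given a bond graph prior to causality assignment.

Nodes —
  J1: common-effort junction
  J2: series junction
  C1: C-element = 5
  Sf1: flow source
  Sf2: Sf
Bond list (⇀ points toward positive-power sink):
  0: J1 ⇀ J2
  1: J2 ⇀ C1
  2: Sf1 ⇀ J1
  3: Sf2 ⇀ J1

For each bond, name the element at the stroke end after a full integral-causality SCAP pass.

b2 stroke at Sf1  (source Sf1 imposes f)
b3 stroke at Sf2  (Sf2 (Sf) sets flow on bond)
b0 stroke at J1  (only one effort-in slot at J1)
b1 stroke at J2  (J2: bond 0 brought flow, rest push out)

b0 →J1
b1 →J2
b2 →Sf1
b3 →Sf2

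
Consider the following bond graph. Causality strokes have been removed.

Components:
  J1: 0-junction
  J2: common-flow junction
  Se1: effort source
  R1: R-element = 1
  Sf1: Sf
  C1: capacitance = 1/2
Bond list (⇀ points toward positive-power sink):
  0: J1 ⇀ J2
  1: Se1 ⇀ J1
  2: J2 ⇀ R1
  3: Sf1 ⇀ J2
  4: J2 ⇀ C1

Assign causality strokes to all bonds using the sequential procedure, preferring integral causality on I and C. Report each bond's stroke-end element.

bond 0 stroke at J2
bond 1 stroke at J1
bond 2 stroke at J2
bond 3 stroke at Sf1
bond 4 stroke at J2

b1 |J1  (source Se1 imposes e)
b3 |Sf1  (Sf1 (Sf) sets flow on bond)
b0 |J2  (0-jn J1 has e-setter on 1)
b2 |J2  (1-jn J2 has f-setter on 3)
b4 |J2  (1-jn J2 has f-setter on 3)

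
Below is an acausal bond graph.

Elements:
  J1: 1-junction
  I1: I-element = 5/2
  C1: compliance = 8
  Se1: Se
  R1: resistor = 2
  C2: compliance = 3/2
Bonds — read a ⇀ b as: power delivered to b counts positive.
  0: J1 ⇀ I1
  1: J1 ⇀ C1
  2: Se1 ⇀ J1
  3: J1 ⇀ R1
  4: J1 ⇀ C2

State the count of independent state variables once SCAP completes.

β2 stroke at J1  (Se1 fixes effort; stroke away)
β0 stroke at I1  (I1: I, integral causality)
β1 stroke at J1  (1-jn J1 has f-setter on 0)
β3 stroke at J1  (1-jn J1 has f-setter on 0)
β4 stroke at J1  (common-f at J1 fixed by 0)

3  (C1, C2, I1 all integral)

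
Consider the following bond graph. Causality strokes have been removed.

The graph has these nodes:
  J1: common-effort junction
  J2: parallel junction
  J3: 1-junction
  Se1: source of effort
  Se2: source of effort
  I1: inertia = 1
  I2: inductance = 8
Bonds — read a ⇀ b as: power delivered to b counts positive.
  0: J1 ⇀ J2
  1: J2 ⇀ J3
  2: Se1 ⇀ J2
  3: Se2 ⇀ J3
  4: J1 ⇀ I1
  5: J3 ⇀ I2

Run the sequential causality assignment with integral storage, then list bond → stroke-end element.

bond 2 |J2  (Se1: effort source, stroke at far end)
bond 3 |J3  (Se2 fixes effort; stroke away)
bond 0 |J1  (J2: bond 2 brought effort, rest push out)
bond 1 |J3  (J2: bond 2 brought effort, rest push out)
bond 5 |I2  (J3 needs exactly one f-in)
bond 4 |I1  (J1 effort already set via bond 0)

b0 |J1
b1 |J3
b2 |J2
b3 |J3
b4 |I1
b5 |I2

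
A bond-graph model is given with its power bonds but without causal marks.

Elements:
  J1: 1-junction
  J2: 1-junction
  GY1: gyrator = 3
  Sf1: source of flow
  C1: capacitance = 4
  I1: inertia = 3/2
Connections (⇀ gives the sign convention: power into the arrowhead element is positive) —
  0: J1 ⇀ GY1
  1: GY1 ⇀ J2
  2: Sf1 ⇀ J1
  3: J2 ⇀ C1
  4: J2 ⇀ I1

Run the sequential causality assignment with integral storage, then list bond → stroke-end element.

#0 |J1
#1 |J2
#2 |Sf1
#3 |J2
#4 |I1

bond 2 stroke→Sf1  (Sf1 (Sf) sets flow on bond)
bond 0 stroke→J1  (J1 flow already set via bond 2)
bond 1 stroke→J2  (GY GY1: same side as bond 0)
bond 3 stroke→J2  (prefer integral on C1)
bond 4 stroke→I1  (closing 1-jn rule on J2)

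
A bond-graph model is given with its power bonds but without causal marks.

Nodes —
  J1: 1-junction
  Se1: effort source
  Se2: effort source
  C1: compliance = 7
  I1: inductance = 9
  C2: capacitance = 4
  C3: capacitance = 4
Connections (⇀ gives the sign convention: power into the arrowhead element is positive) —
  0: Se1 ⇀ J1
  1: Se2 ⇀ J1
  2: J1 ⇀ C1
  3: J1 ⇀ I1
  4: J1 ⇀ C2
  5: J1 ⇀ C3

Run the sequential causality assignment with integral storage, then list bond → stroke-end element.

b0 stroke→J1
b1 stroke→J1
b2 stroke→J1
b3 stroke→I1
b4 stroke→J1
b5 stroke→J1

#0 |J1  (Se1 fixes effort; stroke away)
#1 |J1  (source Se2 imposes e)
#2 |J1  (C1 integral (e out))
#3 |I1  (I1 outputs flow p/I1)
#4 |J1  (1-jn J1 has f-setter on 3)
#5 |J1  (J1: bond 3 brought flow, rest push out)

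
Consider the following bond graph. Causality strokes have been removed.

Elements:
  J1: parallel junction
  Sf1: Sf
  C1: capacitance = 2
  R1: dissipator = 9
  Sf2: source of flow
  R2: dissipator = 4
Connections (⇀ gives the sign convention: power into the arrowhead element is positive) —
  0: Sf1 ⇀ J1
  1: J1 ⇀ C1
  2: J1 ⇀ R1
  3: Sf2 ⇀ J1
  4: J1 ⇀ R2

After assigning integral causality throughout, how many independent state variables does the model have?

#0 |Sf1  (source Sf1 imposes f)
#3 |Sf2  (Sf2: flow source, stroke at near end)
#1 |J1  (prefer integral on C1)
#2 |R1  (0-jn J1 has e-setter on 1)
#4 |R2  (common-e at J1 fixed by 1)

1  (C1 all integral)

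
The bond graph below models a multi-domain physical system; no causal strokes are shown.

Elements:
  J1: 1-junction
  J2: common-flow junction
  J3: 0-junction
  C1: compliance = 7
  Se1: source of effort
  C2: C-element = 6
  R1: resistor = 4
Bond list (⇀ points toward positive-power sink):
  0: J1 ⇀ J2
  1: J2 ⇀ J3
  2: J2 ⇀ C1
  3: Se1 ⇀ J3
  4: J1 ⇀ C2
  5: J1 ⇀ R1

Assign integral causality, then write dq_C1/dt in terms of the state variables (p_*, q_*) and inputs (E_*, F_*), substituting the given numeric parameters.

#3 |J3  (Se1 (Se) sets effort on bond)
#1 |J2  (J3: bond 3 brought effort, rest push out)
#2 |J2  (C1 integral (e out))
#0 |J1  (only one flow-in slot at J2)
#4 |J1  (C2: C, integral causality)
#5 |R1  (J1: last free bond brings flow in)

dq_C1/dt = -E_Se1/4 - q_C1/28 - q_C2/24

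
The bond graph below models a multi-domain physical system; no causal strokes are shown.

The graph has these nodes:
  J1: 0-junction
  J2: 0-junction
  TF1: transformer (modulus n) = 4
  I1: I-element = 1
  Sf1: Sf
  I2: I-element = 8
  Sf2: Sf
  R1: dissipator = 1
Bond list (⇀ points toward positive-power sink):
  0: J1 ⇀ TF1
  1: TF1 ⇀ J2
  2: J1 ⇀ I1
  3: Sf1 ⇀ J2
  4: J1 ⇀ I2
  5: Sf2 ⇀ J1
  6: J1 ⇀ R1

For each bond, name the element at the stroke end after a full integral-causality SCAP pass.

bond 3 →Sf1  (Sf1 (Sf) sets flow on bond)
bond 5 →Sf2  (Sf2: flow source, stroke at near end)
bond 1 →J2  (only one effort-in slot at J2)
bond 0 →TF1  (TF1: transformer flips bond 1)
bond 2 →I1  (I1 integral (f out))
bond 4 →I2  (I2: I, integral causality)
bond 6 →J1  (only one effort-in slot at J1)

β0 stroke at TF1
β1 stroke at J2
β2 stroke at I1
β3 stroke at Sf1
β4 stroke at I2
β5 stroke at Sf2
β6 stroke at J1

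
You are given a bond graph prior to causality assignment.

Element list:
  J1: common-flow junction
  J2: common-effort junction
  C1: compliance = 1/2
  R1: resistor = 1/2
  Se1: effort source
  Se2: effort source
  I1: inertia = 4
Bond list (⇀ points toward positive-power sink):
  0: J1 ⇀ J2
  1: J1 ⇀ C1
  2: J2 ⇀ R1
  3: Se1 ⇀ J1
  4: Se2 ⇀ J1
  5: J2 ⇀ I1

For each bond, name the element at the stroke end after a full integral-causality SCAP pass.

b0 stroke at J2
b1 stroke at J1
b2 stroke at R1
b3 stroke at J1
b4 stroke at J1
b5 stroke at I1

bond 3 stroke at J1  (Se1 (Se) sets effort on bond)
bond 4 stroke at J1  (Se2: effort source, stroke at far end)
bond 1 stroke at J1  (prefer integral on C1)
bond 0 stroke at J2  (only one flow-in slot at J1)
bond 2 stroke at R1  (0-jn J2 has e-setter on 0)
bond 5 stroke at I1  (J2 effort already set via bond 0)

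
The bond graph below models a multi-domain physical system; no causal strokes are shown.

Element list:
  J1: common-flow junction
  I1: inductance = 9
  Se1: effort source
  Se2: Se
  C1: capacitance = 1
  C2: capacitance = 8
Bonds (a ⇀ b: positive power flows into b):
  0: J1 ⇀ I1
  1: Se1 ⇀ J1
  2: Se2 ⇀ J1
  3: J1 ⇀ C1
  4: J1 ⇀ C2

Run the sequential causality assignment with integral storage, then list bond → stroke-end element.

bond 0 →I1
bond 1 →J1
bond 2 →J1
bond 3 →J1
bond 4 →J1

b1 |J1  (source Se1 imposes e)
b2 |J1  (source Se2 imposes e)
b0 |I1  (I1 integral (f out))
b3 |J1  (J1: bond 0 brought flow, rest push out)
b4 |J1  (common-f at J1 fixed by 0)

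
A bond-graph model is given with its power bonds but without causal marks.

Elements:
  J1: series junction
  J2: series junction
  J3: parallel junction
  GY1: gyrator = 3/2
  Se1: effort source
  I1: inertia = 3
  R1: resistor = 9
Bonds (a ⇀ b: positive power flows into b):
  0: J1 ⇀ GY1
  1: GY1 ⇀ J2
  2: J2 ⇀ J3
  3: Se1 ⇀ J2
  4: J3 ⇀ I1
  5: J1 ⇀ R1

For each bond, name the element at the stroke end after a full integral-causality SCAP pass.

b0 |J1
b1 |J2
b2 |J3
b3 |J2
b4 |I1
b5 |R1

b3 stroke at J2  (Se1 (Se) sets effort on bond)
b4 stroke at I1  (prefer integral on I1)
b2 stroke at J3  (only one effort-in slot at J3)
b1 stroke at J2  (1-jn J2 has f-setter on 2)
b0 stroke at J1  (through GY1, causality inverts; strokes same side of GY1)
b5 stroke at R1  (J1 needs exactly one f-in)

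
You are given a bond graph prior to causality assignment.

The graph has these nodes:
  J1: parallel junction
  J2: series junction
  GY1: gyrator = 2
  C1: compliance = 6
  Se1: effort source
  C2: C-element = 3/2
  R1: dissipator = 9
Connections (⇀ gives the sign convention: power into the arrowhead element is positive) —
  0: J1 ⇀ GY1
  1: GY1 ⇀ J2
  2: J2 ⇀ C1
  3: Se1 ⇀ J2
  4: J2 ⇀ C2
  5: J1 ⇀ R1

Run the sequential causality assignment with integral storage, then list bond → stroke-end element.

β3 |J2  (Se1 fixes effort; stroke away)
β2 |J2  (C1 outputs effort q/C1)
β4 |J2  (C2 outputs effort q/C2)
β1 |GY1  (only one flow-in slot at J2)
β0 |GY1  (through GY1, causality inverts; strokes same side of GY1)
β5 |J1  (J1 needs exactly one e-in)

b0 |GY1
b1 |GY1
b2 |J2
b3 |J2
b4 |J2
b5 |J1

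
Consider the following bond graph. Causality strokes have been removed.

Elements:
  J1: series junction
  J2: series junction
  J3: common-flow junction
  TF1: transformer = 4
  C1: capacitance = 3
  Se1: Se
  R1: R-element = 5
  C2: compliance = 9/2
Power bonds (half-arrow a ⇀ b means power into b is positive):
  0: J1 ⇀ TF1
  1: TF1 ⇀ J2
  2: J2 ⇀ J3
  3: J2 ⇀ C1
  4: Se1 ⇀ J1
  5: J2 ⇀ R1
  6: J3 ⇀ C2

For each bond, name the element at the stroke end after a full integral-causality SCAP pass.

bond 0 stroke→TF1
bond 1 stroke→J2
bond 2 stroke→J2
bond 3 stroke→J2
bond 4 stroke→J1
bond 5 stroke→R1
bond 6 stroke→J3

β4 |J1  (Se1 fixes effort; stroke away)
β0 |TF1  (J1: last free bond brings flow in)
β1 |J2  (through TF1, causality passes straight; one stroke at TF1)
β3 |J2  (C1: C, integral causality)
β6 |J3  (C2 integral (e out))
β2 |J2  (J3: last free bond brings flow in)
β5 |R1  (J2 needs exactly one f-in)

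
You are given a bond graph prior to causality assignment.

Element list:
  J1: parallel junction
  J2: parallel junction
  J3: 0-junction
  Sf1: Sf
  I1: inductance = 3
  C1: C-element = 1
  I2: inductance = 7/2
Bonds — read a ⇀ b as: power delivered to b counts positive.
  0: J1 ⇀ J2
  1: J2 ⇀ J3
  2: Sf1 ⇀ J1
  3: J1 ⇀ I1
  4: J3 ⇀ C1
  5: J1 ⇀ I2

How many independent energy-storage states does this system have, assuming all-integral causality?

b2 →Sf1  (Sf1: flow source, stroke at near end)
b3 →I1  (I1: I, integral causality)
b4 →J3  (C1 outputs effort q/C1)
b1 →J2  (common-e at J3 fixed by 4)
b0 →J1  (J2: bond 1 brought effort, rest push out)
b5 →I2  (0-jn J1 has e-setter on 0)

3  (C1, I1, I2 all integral)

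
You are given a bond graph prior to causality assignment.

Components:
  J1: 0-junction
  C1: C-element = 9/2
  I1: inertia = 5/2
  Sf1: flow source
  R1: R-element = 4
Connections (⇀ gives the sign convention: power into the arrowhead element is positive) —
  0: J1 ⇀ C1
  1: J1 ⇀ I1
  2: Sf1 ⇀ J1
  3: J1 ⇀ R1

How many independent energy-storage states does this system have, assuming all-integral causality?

2  (C1, I1 all integral)

β2 stroke→Sf1  (Sf1 fixes flow; stroke at Sf1)
β0 stroke→J1  (prefer integral on C1)
β1 stroke→I1  (J1: bond 0 brought effort, rest push out)
β3 stroke→R1  (J1: bond 0 brought effort, rest push out)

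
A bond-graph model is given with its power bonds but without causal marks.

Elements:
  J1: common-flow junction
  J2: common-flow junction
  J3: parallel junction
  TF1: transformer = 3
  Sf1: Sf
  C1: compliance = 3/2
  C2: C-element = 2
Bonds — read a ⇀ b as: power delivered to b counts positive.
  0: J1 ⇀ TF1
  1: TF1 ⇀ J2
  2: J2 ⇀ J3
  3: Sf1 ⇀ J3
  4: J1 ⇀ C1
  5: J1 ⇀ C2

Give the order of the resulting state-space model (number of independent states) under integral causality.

2  (C1, C2 all integral)

bond 3 stroke at Sf1  (source Sf1 imposes f)
bond 2 stroke at J3  (J3: last free bond brings effort in)
bond 1 stroke at J2  (J2: bond 2 brought flow, rest push out)
bond 0 stroke at TF1  (through TF1, causality passes straight; one stroke at TF1)
bond 4 stroke at J1  (1-jn J1 has f-setter on 0)
bond 5 stroke at J1  (J1 flow already set via bond 0)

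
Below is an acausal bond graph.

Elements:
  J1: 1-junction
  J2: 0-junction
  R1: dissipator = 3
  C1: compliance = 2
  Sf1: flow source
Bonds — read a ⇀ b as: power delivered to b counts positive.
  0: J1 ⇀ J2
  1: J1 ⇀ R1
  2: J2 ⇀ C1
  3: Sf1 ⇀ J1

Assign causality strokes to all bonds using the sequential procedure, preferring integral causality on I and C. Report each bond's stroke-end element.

bond 0 |J1
bond 1 |J1
bond 2 |J2
bond 3 |Sf1

b3 →Sf1  (source Sf1 imposes f)
b0 →J1  (1-jn J1 has f-setter on 3)
b1 →J1  (1-jn J1 has f-setter on 3)
b2 →J2  (only one effort-in slot at J2)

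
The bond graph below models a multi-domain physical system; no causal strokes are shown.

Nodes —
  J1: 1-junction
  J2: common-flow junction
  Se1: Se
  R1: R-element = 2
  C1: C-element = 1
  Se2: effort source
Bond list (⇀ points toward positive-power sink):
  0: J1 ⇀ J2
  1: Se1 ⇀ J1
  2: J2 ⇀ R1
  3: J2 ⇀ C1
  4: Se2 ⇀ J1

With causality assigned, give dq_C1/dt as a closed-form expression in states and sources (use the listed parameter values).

dq_C1/dt = E_Se1/2 + E_Se2/2 - q_C1/2

b1 →J1  (Se1 (Se) sets effort on bond)
b4 →J1  (Se2: effort source, stroke at far end)
b0 →J2  (closing 1-jn rule on J1)
b3 →J2  (prefer integral on C1)
b2 →R1  (closing 1-jn rule on J2)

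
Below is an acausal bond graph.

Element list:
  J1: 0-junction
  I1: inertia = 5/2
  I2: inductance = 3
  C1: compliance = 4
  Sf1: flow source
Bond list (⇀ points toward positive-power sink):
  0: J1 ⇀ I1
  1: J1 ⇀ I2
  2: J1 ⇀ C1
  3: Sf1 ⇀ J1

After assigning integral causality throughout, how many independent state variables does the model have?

#3 stroke at Sf1  (source Sf1 imposes f)
#0 stroke at I1  (I1: I, integral causality)
#1 stroke at I2  (prefer integral on I2)
#2 stroke at J1  (J1 needs exactly one e-in)

3  (C1, I1, I2 all integral)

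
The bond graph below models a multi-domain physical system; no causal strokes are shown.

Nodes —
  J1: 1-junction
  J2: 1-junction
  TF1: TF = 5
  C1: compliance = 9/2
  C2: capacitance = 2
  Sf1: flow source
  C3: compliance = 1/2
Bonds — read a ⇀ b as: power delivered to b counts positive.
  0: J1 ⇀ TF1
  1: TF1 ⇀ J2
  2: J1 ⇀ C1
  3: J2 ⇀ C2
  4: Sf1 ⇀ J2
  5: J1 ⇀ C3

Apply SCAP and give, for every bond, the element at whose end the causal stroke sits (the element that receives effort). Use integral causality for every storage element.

β0 →TF1
β1 →J2
β2 →J1
β3 →J2
β4 →Sf1
β5 →J1

bond 4 stroke→Sf1  (Sf1 (Sf) sets flow on bond)
bond 1 stroke→J2  (J2: bond 4 brought flow, rest push out)
bond 3 stroke→J2  (J2 flow already set via bond 4)
bond 0 stroke→TF1  (through TF1, causality passes straight; one stroke at TF1)
bond 2 stroke→J1  (1-jn J1 has f-setter on 0)
bond 5 stroke→J1  (common-f at J1 fixed by 0)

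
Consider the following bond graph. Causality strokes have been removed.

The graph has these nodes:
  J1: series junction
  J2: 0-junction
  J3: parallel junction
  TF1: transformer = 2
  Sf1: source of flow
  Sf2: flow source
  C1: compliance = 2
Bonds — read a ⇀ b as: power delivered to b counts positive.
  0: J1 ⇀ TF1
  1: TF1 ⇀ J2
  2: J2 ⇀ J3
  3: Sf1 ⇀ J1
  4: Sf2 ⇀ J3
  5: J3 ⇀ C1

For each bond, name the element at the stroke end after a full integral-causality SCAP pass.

β3 |Sf1  (source Sf1 imposes f)
β4 |Sf2  (source Sf2 imposes f)
β0 |J1  (1-jn J1 has f-setter on 3)
β1 |TF1  (TF1 one-in-one-out from 0)
β2 |J2  (J2 needs exactly one e-in)
β5 |J3  (J3: last free bond brings effort in)

b0 →J1
b1 →TF1
b2 →J2
b3 →Sf1
b4 →Sf2
b5 →J3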